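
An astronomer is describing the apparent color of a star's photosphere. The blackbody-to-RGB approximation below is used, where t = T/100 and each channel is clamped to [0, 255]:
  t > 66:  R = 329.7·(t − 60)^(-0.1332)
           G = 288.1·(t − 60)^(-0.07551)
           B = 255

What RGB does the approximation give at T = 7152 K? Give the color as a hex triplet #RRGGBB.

t = 7152/100 = 71.52; the t > 66 branch applies.
R = 329.7·(71.52 − 60)^(-0.1332) = 329.7·11.52^(-0.1332) = 329.7·0.72213 = 238.086.
G = 288.1·(71.52 − 60)^(-0.07551) = 288.1·11.52^(-0.07551) = 288.1·0.83148 = 239.548.
B = 255 by definition for t > 66.
Rounded: (238, 240, 255).
In hex: #EEF0FF.

#EEF0FF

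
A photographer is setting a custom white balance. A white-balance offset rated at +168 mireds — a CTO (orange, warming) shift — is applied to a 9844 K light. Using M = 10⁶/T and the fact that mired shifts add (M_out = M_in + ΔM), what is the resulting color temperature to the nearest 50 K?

3700 K

M_in = 10⁶/9844 = 101.58 mireds.
M_out = 101.58 + (+168) = 269.58 mireds.
T_out = 10⁶/269.58 = 3709.4 K → 3700 K.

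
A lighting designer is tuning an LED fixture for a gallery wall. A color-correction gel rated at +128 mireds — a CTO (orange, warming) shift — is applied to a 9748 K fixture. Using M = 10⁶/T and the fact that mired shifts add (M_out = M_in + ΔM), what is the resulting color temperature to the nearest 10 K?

4340 K

M_in = 10⁶/9748 = 102.59 mireds.
M_out = 102.59 + (+128) = 230.59 mireds.
T_out = 10⁶/230.59 = 4336.8 K → 4340 K.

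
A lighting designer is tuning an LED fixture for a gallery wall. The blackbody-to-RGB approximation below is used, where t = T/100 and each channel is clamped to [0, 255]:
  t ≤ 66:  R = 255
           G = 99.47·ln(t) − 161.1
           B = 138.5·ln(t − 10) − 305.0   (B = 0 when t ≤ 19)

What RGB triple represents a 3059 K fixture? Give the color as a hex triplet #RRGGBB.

#FFB372

t = 3059/100 = 30.59; the t ≤ 66 branch applies.
R = 255 by definition for t ≤ 66.
G = 99.47·ln 30.59 − 161.1 = 99.47·3.4207 − 161.1 = 179.154.
B = 138.5·ln(30.59 − 10) − 305.0 = 138.5·ln 20.59 − 305.0 = 138.5·3.0248 − 305.0 = 113.936.
Rounded: (255, 179, 114).
In hex: #FFB372.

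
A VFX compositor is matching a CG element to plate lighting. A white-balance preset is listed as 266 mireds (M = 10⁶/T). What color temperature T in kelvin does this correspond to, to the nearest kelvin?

3759 K

T = 10⁶ / 266 = 3759.40 K → 3759 K.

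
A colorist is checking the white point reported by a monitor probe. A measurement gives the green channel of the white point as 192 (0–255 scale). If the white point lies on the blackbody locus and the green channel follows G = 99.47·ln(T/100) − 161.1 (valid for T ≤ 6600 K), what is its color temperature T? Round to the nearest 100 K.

3500 K

ln t = (192 + 161.1) / 99.47 = 3.5498.
t = e^3.5498 = 34.807.
T = 100·t = 3481 K → 3500 K to the nearest 100 K.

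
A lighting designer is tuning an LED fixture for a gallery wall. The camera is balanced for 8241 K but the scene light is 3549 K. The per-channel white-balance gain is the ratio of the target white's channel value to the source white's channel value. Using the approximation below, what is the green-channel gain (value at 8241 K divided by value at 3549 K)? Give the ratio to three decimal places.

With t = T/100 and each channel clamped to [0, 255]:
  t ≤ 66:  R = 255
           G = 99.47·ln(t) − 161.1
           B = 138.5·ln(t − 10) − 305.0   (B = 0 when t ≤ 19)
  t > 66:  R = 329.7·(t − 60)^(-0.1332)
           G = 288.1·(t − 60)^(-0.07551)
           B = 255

At 3549 K (t = 35.49):
  G = 99.47·ln 35.49 − 161.1 = 99.47·3.5693 − 161.1 = 193.933.
At 8241 K (t = 82.41):
  G = 288.1·(82.41 − 60)^(-0.07551) = 288.1·22.41^(-0.07551) = 288.1·0.79073 = 227.809.
Gain = 227.809 / 193.933 = 1.1747 → 1.175.

1.175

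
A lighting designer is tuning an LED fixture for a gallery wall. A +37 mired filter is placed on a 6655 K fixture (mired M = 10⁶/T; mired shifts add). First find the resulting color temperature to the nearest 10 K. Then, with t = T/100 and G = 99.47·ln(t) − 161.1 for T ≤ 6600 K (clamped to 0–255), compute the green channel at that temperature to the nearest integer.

235

M_in = 10⁶/6655 = 150.26; M_out = 150.26 + (+37) = 187.26.
T_out = 10⁶/187.26 = 5340.1 K → 5340 K; t = 53.4.
G = 99.47·ln 53.4 − 161.1 = 99.47·3.9778 − 161.1 = 234.573.
Rounded: 235.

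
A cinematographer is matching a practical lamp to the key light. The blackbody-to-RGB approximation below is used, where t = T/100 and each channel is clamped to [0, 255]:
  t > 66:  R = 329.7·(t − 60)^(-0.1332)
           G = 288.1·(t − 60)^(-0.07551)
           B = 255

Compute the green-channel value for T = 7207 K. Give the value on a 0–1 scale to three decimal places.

0.936

t = 7207/100 = 72.07; the t > 66 branch applies.
G = 288.1·(72.07 − 60)^(-0.07551) = 288.1·12.07^(-0.07551) = 288.1·0.82855 = 238.706.
On a 0–1 scale: 238.706/255 = 0.9361 → 0.936.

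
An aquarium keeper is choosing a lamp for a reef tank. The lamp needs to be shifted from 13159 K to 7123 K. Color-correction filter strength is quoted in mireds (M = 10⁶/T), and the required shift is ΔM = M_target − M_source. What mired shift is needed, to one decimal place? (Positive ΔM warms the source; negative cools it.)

M_source = 10⁶/13159 = 75.994; M_target = 10⁶/7123 = 140.390.
ΔM = 140.390 − 75.994 = 64.397 → +64.4 mireds, a warming shift.

+64.4 mireds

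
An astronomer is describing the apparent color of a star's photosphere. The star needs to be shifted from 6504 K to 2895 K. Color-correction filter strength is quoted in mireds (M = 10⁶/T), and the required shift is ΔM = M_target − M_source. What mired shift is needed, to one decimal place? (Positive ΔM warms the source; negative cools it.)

M_source = 10⁶/6504 = 153.752; M_target = 10⁶/2895 = 345.423.
ΔM = 345.423 − 153.752 = 191.672 → +191.7 mireds, a warming shift.

+191.7 mireds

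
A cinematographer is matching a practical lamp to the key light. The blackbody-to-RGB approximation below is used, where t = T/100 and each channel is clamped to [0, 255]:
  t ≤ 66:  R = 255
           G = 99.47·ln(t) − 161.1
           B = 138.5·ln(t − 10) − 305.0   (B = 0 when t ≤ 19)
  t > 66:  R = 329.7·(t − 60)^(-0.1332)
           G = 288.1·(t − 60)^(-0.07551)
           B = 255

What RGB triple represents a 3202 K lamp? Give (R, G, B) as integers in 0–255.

(255, 184, 123)

t = 3202/100 = 32.02; the t ≤ 66 branch applies.
R = 255 by definition for t ≤ 66.
G = 99.47·ln 32.02 − 161.1 = 99.47·3.4664 − 161.1 = 183.699.
B = 138.5·ln(32.02 − 10) − 305.0 = 138.5·ln 22.02 − 305.0 = 138.5·3.0920 − 305.0 = 123.235.
Rounded: (255, 184, 123).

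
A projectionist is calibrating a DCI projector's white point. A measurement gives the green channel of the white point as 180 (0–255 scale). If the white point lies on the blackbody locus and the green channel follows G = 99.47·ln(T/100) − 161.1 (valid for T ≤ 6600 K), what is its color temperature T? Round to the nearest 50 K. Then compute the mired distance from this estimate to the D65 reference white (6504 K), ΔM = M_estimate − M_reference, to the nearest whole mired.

ln t = (180 + 161.1) / 99.47 = 3.4292.
t = e^3.4292 = 30.851.
T = 100·t = 3085 K → 3100 K to the nearest 50 K.
M_estimate = 10⁶/3100 = 322.58; M_reference = 10⁶/6504 = 153.75.
ΔM = 322.58 − 153.75 = 168.83 → +169 mireds.

+169 mireds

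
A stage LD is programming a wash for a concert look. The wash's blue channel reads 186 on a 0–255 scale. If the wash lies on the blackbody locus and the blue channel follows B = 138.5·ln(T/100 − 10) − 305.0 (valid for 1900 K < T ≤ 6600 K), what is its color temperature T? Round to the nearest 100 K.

4500 K

ln(t − 10) = (186 + 305.0) / 138.5 = 3.5451.
t − 10 = e^3.5451 = 34.644, so t = 44.644.
T = 100·t = 4464 K → 4500 K to the nearest 100 K.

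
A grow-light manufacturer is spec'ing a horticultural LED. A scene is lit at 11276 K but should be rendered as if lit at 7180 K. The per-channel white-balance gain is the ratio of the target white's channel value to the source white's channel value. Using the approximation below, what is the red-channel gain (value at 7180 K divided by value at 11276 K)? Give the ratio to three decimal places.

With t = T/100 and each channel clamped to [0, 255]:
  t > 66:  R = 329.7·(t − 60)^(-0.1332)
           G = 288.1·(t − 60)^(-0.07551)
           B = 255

1.221

At 11276 K (t = 112.76):
  R = 329.7·(112.76 − 60)^(-0.1332) = 329.7·52.76^(-0.1332) = 329.7·0.58964 = 194.405.
At 7180 K (t = 71.8):
  R = 329.7·(71.8 − 60)^(-0.1332) = 329.7·11.8^(-0.1332) = 329.7·0.71982 = 237.325.
Gain = 237.325 / 194.405 = 1.2208 → 1.221.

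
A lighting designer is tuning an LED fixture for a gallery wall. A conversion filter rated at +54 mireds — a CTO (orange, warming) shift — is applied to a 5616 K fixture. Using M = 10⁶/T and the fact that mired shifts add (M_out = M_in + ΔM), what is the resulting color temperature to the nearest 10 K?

4310 K

M_in = 10⁶/5616 = 178.06 mireds.
M_out = 178.06 + (+54) = 232.06 mireds.
T_out = 10⁶/232.06 = 4309.2 K → 4310 K.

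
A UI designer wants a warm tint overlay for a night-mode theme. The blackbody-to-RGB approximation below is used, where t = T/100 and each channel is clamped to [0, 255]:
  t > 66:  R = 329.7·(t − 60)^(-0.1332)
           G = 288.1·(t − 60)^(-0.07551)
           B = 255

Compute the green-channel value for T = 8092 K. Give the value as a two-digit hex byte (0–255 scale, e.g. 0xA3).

0xE5

t = 8092/100 = 80.92; the t > 66 branch applies.
G = 288.1·(80.92 − 60)^(-0.07551) = 288.1·20.92^(-0.07551) = 288.1·0.79485 = 228.996.
Rounded: 229; in hex, 0xE5.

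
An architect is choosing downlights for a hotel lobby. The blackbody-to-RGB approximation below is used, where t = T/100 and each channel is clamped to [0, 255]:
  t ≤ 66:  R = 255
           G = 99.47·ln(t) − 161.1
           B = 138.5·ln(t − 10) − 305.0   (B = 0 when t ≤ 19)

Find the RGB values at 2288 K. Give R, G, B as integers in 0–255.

R=255, G=150, B=49

t = 2288/100 = 22.88; the t ≤ 66 branch applies.
R = 255 by definition for t ≤ 66.
G = 99.47·ln 22.88 − 161.1 = 99.47·3.1303 − 161.1 = 150.267.
B = 138.5·ln(22.88 − 10) − 305.0 = 138.5·ln 12.88 − 305.0 = 138.5·2.5557 − 305.0 = 48.961.
Rounded: (255, 150, 49).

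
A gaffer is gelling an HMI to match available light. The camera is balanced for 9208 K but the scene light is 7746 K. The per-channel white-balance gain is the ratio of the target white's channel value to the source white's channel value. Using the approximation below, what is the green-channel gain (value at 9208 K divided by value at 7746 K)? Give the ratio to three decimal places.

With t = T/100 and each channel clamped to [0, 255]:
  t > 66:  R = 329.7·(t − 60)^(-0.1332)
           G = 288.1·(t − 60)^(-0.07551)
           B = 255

At 7746 K (t = 77.46):
  G = 288.1·(77.46 − 60)^(-0.07551) = 288.1·17.46^(-0.07551) = 288.1·0.80577 = 232.143.
At 9208 K (t = 92.08):
  G = 288.1·(92.08 − 60)^(-0.07551) = 288.1·32.08^(-0.07551) = 288.1·0.76960 = 221.721.
Gain = 221.721 / 232.143 = 0.9551 → 0.955.

0.955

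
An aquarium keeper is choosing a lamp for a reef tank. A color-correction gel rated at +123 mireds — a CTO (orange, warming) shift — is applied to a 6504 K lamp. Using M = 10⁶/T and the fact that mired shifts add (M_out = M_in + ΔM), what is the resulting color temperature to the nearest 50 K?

3600 K

M_in = 10⁶/6504 = 153.75 mireds.
M_out = 153.75 + (+123) = 276.75 mireds.
T_out = 10⁶/276.75 = 3613.3 K → 3600 K.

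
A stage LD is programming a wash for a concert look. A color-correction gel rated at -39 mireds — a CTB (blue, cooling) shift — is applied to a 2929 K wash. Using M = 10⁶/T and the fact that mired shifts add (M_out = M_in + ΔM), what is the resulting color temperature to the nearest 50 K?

M_in = 10⁶/2929 = 341.41 mireds.
M_out = 341.41 + (-39) = 302.41 mireds.
T_out = 10⁶/302.41 = 3306.7 K → 3300 K.

3300 K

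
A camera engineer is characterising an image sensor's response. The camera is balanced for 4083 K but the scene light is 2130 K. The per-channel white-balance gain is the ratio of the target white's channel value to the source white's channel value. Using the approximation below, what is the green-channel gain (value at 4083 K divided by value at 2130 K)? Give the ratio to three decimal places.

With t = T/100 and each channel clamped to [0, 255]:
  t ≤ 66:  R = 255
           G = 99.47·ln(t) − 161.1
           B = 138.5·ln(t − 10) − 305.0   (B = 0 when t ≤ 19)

1.452

At 2130 K (t = 21.3):
  G = 99.47·ln 21.3 − 161.1 = 99.47·3.0587 − 161.1 = 143.150.
At 4083 K (t = 40.83):
  G = 99.47·ln 40.83 − 161.1 = 99.47·3.7094 − 161.1 = 207.876.
Gain = 207.876 / 143.150 = 1.4522 → 1.452.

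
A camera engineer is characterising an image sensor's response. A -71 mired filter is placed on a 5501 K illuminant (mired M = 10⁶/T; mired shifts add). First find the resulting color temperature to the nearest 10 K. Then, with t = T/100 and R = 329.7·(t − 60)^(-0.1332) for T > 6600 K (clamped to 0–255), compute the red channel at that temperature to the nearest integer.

209

M_in = 10⁶/5501 = 181.79; M_out = 181.79 + (-71) = 110.79.
T_out = 10⁶/110.79 = 9026.5 K → 9030 K; t = 90.3.
R = 329.7·(90.3 − 60)^(-0.1332) = 329.7·30.3^(-0.1332) = 329.7·0.63485 = 209.310.
Rounded: 209.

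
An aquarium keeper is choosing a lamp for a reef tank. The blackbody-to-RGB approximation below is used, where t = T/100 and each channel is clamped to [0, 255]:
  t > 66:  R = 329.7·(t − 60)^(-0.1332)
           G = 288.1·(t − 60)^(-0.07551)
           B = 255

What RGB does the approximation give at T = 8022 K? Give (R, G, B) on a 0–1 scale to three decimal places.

t = 8022/100 = 80.22; the t > 66 branch applies.
R = 329.7·(80.22 − 60)^(-0.1332) = 329.7·20.22^(-0.1332) = 329.7·0.66999 = 220.897.
G = 288.1·(80.22 − 60)^(-0.07551) = 288.1·20.22^(-0.07551) = 288.1·0.79689 = 229.585.
B = 255 by definition for t > 66.
Dividing each by 255: (0.8663, 0.9003, 1.0000) → (0.866, 0.900, 1.000).

(0.866, 0.900, 1.000)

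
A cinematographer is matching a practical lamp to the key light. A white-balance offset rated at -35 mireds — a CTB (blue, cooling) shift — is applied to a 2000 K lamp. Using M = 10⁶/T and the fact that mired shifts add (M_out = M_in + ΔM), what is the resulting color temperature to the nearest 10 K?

M_in = 10⁶/2000 = 500.00 mireds.
M_out = 500.00 + (-35) = 465.00 mireds.
T_out = 10⁶/465.00 = 2150.5 K → 2150 K.

2150 K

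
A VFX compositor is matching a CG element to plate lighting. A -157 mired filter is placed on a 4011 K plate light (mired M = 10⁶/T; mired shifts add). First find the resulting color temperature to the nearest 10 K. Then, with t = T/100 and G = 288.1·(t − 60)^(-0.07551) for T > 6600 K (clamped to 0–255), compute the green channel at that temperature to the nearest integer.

M_in = 10⁶/4011 = 249.31; M_out = 249.31 + (-157) = 92.31.
T_out = 10⁶/92.31 = 10832.5 K → 10830 K; t = 108.3.
G = 288.1·(108.3 − 60)^(-0.07551) = 288.1·48.3^(-0.07551) = 288.1·0.74618 = 214.975.
Rounded: 215.

215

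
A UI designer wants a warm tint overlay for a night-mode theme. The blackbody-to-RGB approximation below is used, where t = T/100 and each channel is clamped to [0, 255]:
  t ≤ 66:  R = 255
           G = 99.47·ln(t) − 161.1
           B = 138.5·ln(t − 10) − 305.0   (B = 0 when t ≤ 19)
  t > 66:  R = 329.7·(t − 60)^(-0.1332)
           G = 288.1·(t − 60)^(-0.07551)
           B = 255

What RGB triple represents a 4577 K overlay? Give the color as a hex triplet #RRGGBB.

#FFDBBE

t = 4577/100 = 45.77; the t ≤ 66 branch applies.
R = 255 by definition for t ≤ 66.
G = 99.47·ln 45.77 − 161.1 = 99.47·3.8236 − 161.1 = 219.236.
B = 138.5·ln(45.77 − 10) − 305.0 = 138.5·ln 35.77 − 305.0 = 138.5·3.5771 − 305.0 = 190.430.
Rounded: (255, 219, 190).
In hex: #FFDBBE.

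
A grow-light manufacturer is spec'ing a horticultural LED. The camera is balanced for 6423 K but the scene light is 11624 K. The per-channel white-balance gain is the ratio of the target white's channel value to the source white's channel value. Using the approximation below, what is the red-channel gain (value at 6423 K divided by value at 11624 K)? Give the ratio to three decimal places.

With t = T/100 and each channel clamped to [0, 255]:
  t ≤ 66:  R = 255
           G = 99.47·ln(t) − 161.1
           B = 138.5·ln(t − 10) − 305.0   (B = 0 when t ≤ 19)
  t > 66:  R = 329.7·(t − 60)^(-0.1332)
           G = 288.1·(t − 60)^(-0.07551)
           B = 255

1.323

At 11624 K (t = 116.24):
  R = 329.7·(116.24 − 60)^(-0.1332) = 329.7·56.24^(-0.1332) = 329.7·0.58465 = 192.758.
At 6423 K (t = 64.23):
  R = 255 by definition for t ≤ 66.
Gain = 255.000 / 192.758 = 1.3229 → 1.323.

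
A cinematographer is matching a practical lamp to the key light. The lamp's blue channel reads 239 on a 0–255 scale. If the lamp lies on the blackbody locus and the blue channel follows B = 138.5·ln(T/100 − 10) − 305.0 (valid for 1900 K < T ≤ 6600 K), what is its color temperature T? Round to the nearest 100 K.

6100 K

ln(t − 10) = (239 + 305.0) / 138.5 = 3.9278.
t − 10 = e^3.9278 = 50.795, so t = 60.795.
T = 100·t = 6079 K → 6100 K to the nearest 100 K.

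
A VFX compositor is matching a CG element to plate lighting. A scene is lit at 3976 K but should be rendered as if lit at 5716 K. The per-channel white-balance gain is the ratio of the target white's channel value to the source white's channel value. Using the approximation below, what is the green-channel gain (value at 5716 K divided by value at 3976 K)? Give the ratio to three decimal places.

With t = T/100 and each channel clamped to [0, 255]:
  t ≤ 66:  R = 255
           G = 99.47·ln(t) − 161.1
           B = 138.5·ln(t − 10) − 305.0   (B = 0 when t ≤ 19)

At 3976 K (t = 39.76):
  G = 99.47·ln 39.76 − 161.1 = 99.47·3.6829 − 161.1 = 205.234.
At 5716 K (t = 57.16):
  G = 99.47·ln 57.16 − 161.1 = 99.47·4.0459 − 161.1 = 241.341.
Gain = 241.341 / 205.234 = 1.1759 → 1.176.

1.176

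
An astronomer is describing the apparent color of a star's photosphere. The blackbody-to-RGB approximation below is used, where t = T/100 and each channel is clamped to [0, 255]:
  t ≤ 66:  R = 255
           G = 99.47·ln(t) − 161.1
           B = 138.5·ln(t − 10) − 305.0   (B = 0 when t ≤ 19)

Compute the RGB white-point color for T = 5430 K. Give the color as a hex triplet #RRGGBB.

t = 5430/100 = 54.3; the t ≤ 66 branch applies.
R = 255 by definition for t ≤ 66.
G = 99.47·ln 54.3 − 161.1 = 99.47·3.9945 − 161.1 = 236.235.
B = 138.5·ln(54.3 − 10) − 305.0 = 138.5·ln 44.3 − 305.0 = 138.5·3.7910 − 305.0 = 220.051.
Rounded: (255, 236, 220).
In hex: #FFECDC.

#FFECDC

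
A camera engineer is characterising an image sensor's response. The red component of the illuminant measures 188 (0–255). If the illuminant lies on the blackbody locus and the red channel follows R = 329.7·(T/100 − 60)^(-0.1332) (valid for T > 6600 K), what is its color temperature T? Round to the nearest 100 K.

(t − 60)^(-0.1332) = 188/329.7 = 0.57022.
t − 60 = 0.57022^(1/-0.1332) = 0.57022^(-7.508) = 67.848, so t = 127.848.
T = 100·t = 12785 K → 12800 K to the nearest 100 K.

12800 K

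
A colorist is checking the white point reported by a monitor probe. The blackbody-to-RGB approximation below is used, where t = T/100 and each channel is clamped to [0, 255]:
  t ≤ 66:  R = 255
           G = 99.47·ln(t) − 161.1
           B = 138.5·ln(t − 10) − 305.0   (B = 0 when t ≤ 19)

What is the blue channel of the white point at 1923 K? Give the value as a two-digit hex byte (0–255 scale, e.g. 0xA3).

t = 1923/100 = 19.23; the t ≤ 66 branch applies.
B = 138.5·ln(19.23 − 10) − 305.0 = 138.5·ln 9.23 − 305.0 = 138.5·2.2225 − 305.0 = 2.811.
Rounded: 3; in hex, 0x03.

0x03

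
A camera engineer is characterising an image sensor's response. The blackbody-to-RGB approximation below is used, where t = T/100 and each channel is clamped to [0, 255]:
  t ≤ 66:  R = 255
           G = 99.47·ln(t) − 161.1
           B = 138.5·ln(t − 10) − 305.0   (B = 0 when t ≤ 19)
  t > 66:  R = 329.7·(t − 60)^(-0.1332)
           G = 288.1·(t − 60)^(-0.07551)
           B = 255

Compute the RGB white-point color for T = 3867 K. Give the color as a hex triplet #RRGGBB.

t = 3867/100 = 38.67; the t ≤ 66 branch applies.
R = 255 by definition for t ≤ 66.
G = 99.47·ln 38.67 − 161.1 = 99.47·3.6551 − 161.1 = 202.469.
B = 138.5·ln(38.67 − 10) − 305.0 = 138.5·ln 28.67 − 305.0 = 138.5·3.3559 − 305.0 = 159.785.
Rounded: (255, 202, 160).
In hex: #FFCAA0.

#FFCAA0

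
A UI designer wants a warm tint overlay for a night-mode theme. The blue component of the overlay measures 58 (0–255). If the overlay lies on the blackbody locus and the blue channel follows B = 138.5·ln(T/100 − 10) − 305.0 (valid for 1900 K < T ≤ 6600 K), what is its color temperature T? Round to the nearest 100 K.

2400 K

ln(t − 10) = (58 + 305.0) / 138.5 = 2.6209.
t − 10 = e^2.6209 = 13.749, so t = 23.749.
T = 100·t = 2375 K → 2400 K to the nearest 100 K.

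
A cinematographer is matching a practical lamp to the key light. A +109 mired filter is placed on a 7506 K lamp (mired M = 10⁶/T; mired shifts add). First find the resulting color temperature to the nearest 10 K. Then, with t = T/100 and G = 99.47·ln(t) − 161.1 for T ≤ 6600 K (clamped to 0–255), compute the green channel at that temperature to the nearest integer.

M_in = 10⁶/7506 = 133.23; M_out = 133.23 + (+109) = 242.23.
T_out = 10⁶/242.23 = 4128.4 K → 4130 K; t = 41.3.
G = 99.47·ln 41.3 − 161.1 = 99.47·3.7209 − 161.1 = 209.014.
Rounded: 209.

209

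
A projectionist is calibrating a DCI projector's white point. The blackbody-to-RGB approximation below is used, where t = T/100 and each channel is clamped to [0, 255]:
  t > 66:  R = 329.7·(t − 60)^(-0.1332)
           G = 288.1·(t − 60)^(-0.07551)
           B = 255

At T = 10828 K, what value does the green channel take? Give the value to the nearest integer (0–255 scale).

215

t = 10828/100 = 108.28; the t > 66 branch applies.
G = 288.1·(108.28 − 60)^(-0.07551) = 288.1·48.28^(-0.07551) = 288.1·0.74621 = 214.982.
Rounded: 215.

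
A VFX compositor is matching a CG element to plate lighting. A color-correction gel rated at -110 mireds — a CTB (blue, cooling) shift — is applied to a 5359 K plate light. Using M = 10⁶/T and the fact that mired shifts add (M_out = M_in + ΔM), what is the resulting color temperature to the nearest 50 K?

M_in = 10⁶/5359 = 186.60 mireds.
M_out = 186.60 + (-110) = 76.60 mireds.
T_out = 10⁶/76.60 = 13054.5 K → 13050 K.

13050 K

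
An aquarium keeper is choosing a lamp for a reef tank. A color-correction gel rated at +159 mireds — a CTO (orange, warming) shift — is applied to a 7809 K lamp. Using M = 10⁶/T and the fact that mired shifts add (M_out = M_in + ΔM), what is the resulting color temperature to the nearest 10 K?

3480 K

M_in = 10⁶/7809 = 128.06 mireds.
M_out = 128.06 + (+159) = 287.06 mireds.
T_out = 10⁶/287.06 = 3483.6 K → 3480 K.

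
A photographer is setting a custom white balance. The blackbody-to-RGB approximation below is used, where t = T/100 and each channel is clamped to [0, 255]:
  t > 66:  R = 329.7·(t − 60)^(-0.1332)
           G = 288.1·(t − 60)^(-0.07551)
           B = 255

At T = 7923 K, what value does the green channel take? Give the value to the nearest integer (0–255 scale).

230

t = 7923/100 = 79.23; the t > 66 branch applies.
G = 288.1·(79.23 − 60)^(-0.07551) = 288.1·19.23^(-0.07551) = 288.1·0.79992 = 230.457.
Rounded: 230.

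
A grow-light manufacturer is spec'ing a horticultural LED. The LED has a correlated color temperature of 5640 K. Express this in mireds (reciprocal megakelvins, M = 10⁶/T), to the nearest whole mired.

177 mireds

M = 10⁶ / 5640 = 177.305 → 177 mireds.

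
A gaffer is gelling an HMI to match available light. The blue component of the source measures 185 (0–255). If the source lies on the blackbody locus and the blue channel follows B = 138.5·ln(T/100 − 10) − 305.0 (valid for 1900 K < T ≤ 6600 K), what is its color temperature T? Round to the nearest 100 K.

ln(t − 10) = (185 + 305.0) / 138.5 = 3.5379.
t − 10 = e^3.5379 = 34.395, so t = 44.395.
T = 100·t = 4439 K → 4400 K to the nearest 100 K.

4400 K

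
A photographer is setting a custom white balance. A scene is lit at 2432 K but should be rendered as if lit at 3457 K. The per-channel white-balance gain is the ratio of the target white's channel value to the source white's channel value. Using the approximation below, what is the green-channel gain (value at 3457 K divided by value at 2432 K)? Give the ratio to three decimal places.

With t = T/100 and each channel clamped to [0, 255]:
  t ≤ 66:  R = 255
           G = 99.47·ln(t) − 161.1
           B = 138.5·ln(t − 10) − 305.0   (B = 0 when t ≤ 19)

1.224

At 2432 K (t = 24.32):
  G = 99.47·ln 24.32 − 161.1 = 99.47·3.1913 − 161.1 = 156.339.
At 3457 K (t = 34.57):
  G = 99.47·ln 34.57 − 161.1 = 99.47·3.5430 − 161.1 = 191.321.
Gain = 191.321 / 156.339 = 1.2238 → 1.224.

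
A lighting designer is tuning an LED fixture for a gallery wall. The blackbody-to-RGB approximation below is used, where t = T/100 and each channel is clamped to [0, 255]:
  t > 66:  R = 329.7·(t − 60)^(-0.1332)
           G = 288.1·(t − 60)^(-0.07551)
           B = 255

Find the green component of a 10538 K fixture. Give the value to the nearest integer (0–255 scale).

216

t = 10538/100 = 105.38; the t > 66 branch applies.
G = 288.1·(105.38 − 60)^(-0.07551) = 288.1·45.38^(-0.07551) = 288.1·0.74970 = 215.990.
Rounded: 216.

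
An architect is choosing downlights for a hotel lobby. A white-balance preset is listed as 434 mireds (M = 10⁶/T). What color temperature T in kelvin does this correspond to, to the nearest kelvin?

T = 10⁶ / 434 = 2304.15 K → 2304 K.

2304 K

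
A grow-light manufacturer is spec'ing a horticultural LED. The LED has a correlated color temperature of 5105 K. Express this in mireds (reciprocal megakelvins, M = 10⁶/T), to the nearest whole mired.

196 mireds

M = 10⁶ / 5105 = 195.886 → 196 mireds.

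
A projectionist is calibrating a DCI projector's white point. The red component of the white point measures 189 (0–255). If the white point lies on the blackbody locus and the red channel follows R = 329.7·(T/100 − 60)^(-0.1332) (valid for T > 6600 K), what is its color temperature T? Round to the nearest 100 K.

12500 K

(t − 60)^(-0.1332) = 189/329.7 = 0.57325.
t − 60 = 0.57325^(1/-0.1332) = 0.57325^(-7.508) = 65.199, so t = 125.199.
T = 100·t = 12520 K → 12500 K to the nearest 100 K.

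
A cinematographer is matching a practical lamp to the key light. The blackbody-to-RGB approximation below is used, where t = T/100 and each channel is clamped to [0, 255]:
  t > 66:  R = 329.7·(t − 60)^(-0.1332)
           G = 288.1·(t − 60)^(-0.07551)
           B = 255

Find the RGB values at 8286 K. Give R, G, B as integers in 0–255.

t = 8286/100 = 82.86; the t > 66 branch applies.
R = 329.7·(82.86 − 60)^(-0.1332) = 329.7·22.86^(-0.1332) = 329.7·0.65913 = 217.315.
G = 288.1·(82.86 − 60)^(-0.07551) = 288.1·22.86^(-0.07551) = 288.1·0.78954 = 227.468.
B = 255 by definition for t > 66.
Rounded: (217, 227, 255).

R=217, G=227, B=255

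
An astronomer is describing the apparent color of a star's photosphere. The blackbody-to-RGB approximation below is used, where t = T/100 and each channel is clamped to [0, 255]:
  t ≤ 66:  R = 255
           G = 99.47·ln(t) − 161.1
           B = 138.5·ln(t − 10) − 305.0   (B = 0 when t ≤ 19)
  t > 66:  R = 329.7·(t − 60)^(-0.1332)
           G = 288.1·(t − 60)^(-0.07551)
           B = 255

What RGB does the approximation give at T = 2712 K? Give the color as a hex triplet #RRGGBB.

t = 2712/100 = 27.12; the t ≤ 66 branch applies.
R = 255 by definition for t ≤ 66.
G = 99.47·ln 27.12 − 161.1 = 99.47·3.3003 − 161.1 = 167.178.
B = 138.5·ln(27.12 − 10) − 305.0 = 138.5·ln 17.12 − 305.0 = 138.5·2.8402 − 305.0 = 88.374.
Rounded: (255, 167, 88).
In hex: #FFA758.

#FFA758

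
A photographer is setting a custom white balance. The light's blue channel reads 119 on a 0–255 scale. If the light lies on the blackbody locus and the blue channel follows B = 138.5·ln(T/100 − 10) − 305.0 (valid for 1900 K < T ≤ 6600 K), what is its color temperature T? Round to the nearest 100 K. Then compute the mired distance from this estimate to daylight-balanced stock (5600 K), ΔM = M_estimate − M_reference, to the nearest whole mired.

ln(t − 10) = (119 + 305.0) / 138.5 = 3.0614.
t − 10 = e^3.0614 = 21.357, so t = 31.357.
T = 100·t = 3136 K → 3100 K to the nearest 100 K.
M_estimate = 10⁶/3100 = 322.58; M_reference = 10⁶/5600 = 178.57.
ΔM = 322.58 − 178.57 = 144.01 → +144 mireds.

+144 mireds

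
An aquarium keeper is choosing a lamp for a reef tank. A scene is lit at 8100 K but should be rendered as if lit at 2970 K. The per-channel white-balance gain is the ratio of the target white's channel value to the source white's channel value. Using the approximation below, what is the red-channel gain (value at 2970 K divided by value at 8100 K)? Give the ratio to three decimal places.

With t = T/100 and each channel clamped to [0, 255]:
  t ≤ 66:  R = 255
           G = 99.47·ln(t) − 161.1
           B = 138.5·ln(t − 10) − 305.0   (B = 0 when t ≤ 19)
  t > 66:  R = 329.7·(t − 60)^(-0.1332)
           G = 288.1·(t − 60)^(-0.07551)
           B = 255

1.160

At 8100 K (t = 81):
  R = 329.7·(81 − 60)^(-0.1332) = 329.7·21^(-0.1332) = 329.7·0.66662 = 219.786.
At 2970 K (t = 29.7):
  R = 255 by definition for t ≤ 66.
Gain = 255.000 / 219.786 = 1.1602 → 1.160.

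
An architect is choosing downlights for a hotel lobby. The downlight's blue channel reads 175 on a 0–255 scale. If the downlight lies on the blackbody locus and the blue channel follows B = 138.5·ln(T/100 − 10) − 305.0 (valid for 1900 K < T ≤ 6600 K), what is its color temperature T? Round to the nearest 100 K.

ln(t − 10) = (175 + 305.0) / 138.5 = 3.4657.
t − 10 = e^3.4657 = 31.999, so t = 41.999.
T = 100·t = 4200 K → 4200 K to the nearest 100 K.

4200 K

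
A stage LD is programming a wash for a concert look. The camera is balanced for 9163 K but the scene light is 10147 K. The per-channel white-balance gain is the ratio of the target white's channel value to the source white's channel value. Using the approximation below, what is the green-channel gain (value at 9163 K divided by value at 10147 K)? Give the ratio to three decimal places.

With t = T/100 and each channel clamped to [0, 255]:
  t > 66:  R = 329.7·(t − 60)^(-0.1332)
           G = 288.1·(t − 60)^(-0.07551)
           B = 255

At 10147 K (t = 101.47):
  G = 288.1·(101.47 − 60)^(-0.07551) = 288.1·41.47^(-0.07551) = 288.1·0.75482 = 217.464.
At 9163 K (t = 91.63):
  G = 288.1·(91.63 − 60)^(-0.07551) = 288.1·31.63^(-0.07551) = 288.1·0.77042 = 221.958.
Gain = 221.958 / 217.464 = 1.0207 → 1.021.

1.021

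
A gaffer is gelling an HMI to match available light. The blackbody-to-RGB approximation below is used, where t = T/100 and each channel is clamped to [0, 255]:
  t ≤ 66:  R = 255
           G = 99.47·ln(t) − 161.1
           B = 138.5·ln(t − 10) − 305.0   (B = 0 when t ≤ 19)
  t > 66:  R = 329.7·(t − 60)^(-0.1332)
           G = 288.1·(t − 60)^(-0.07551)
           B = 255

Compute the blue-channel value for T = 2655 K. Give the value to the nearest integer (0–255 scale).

t = 2655/100 = 26.55; the t ≤ 66 branch applies.
B = 138.5·ln(26.55 − 10) − 305.0 = 138.5·ln 16.55 − 305.0 = 138.5·2.8064 − 305.0 = 83.684.
Rounded: 84.

84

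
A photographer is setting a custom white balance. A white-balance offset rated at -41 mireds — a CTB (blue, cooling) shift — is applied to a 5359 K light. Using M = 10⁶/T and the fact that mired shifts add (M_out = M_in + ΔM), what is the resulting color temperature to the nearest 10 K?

M_in = 10⁶/5359 = 186.60 mireds.
M_out = 186.60 + (-41) = 145.60 mireds.
T_out = 10⁶/145.60 = 6868.0 K → 6870 K.

6870 K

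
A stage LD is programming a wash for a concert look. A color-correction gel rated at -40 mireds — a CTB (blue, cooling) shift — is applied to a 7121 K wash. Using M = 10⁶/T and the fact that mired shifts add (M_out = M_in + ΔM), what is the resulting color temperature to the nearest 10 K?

9960 K

M_in = 10⁶/7121 = 140.43 mireds.
M_out = 140.43 + (-40) = 100.43 mireds.
T_out = 10⁶/100.43 = 9957.2 K → 9960 K.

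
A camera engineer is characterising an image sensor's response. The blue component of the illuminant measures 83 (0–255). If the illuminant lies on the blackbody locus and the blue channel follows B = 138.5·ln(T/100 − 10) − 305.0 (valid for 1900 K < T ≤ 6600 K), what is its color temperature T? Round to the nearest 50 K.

ln(t − 10) = (83 + 305.0) / 138.5 = 2.8014.
t − 10 = e^2.8014 = 16.468, so t = 26.468.
T = 100·t = 2647 K → 2650 K to the nearest 50 K.

2650 K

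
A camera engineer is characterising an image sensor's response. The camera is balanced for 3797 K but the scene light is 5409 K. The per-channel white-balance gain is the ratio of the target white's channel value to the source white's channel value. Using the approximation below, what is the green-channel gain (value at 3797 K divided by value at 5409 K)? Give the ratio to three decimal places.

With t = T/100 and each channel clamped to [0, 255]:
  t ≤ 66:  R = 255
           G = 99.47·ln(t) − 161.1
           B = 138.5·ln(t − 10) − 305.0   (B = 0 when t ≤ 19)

At 5409 K (t = 54.09):
  G = 99.47·ln 54.09 − 161.1 = 99.47·3.9906 − 161.1 = 235.850.
At 3797 K (t = 37.97):
  G = 99.47·ln 37.97 − 161.1 = 99.47·3.6368 − 161.1 = 200.652.
Gain = 200.652 / 235.850 = 0.8508 → 0.851.

0.851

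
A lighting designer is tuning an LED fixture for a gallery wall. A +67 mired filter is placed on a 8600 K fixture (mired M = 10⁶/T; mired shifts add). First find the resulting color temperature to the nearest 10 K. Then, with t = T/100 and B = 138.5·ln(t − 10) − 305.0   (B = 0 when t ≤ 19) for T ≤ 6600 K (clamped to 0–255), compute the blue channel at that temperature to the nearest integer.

M_in = 10⁶/8600 = 116.28; M_out = 116.28 + (+67) = 183.28.
T_out = 10⁶/183.28 = 5456.2 K → 5460 K; t = 54.6.
B = 138.5·ln(54.6 − 10) − 305.0 = 138.5·ln 44.6 − 305.0 = 138.5·3.7977 − 305.0 = 220.986.
Rounded: 221.

221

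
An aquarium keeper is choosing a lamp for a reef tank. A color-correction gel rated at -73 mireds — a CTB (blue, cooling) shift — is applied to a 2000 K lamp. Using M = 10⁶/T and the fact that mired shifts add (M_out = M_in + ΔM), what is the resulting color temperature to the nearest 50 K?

2350 K

M_in = 10⁶/2000 = 500.00 mireds.
M_out = 500.00 + (-73) = 427.00 mireds.
T_out = 10⁶/427.00 = 2341.9 K → 2350 K.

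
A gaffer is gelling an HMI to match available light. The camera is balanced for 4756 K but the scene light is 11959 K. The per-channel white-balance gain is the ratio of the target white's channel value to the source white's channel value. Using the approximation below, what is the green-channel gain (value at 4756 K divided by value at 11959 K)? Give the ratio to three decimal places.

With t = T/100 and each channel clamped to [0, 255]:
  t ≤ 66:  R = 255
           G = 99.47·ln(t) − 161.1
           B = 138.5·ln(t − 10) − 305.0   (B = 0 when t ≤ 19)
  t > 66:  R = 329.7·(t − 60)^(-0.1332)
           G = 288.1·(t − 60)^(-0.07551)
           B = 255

At 11959 K (t = 119.59):
  G = 288.1·(119.59 − 60)^(-0.07551) = 288.1·59.59^(-0.07551) = 288.1·0.73444 = 211.592.
At 4756 K (t = 47.56):
  G = 99.47·ln 47.56 − 161.1 = 99.47·3.8620 − 161.1 = 223.052.
Gain = 223.052 / 211.592 = 1.0542 → 1.054.

1.054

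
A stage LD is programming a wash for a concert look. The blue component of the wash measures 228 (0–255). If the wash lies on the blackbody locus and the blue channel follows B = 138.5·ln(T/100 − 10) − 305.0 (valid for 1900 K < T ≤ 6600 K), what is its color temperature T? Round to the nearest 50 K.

ln(t − 10) = (228 + 305.0) / 138.5 = 3.8484.
t − 10 = e^3.8484 = 46.917, so t = 56.917.
T = 100·t = 5692 K → 5700 K to the nearest 50 K.

5700 K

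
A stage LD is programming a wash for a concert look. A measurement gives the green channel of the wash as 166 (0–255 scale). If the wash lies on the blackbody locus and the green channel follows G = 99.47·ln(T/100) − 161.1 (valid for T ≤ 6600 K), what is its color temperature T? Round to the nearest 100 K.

2700 K

ln t = (166 + 161.1) / 99.47 = 3.2884.
t = e^3.2884 = 26.801.
T = 100·t = 2680 K → 2700 K to the nearest 100 K.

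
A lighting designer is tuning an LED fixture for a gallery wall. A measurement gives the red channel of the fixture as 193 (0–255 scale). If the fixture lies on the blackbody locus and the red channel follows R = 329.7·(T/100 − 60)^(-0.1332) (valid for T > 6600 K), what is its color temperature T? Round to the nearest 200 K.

11600 K

(t − 60)^(-0.1332) = 193/329.7 = 0.58538.
t − 60 = 0.58538^(1/-0.1332) = 0.58538^(-7.508) = 55.713, so t = 115.713.
T = 100·t = 11571 K → 11600 K to the nearest 200 K.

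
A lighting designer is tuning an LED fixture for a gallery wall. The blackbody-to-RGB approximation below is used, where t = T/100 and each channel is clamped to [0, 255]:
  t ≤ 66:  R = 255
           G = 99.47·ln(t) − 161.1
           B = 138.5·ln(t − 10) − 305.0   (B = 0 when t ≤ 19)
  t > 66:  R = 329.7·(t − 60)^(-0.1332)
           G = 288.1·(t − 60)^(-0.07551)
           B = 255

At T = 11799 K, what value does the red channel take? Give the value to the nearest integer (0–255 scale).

t = 11799/100 = 117.99; the t > 66 branch applies.
R = 329.7·(117.99 − 60)^(-0.1332) = 329.7·57.99^(-0.1332) = 329.7·0.58227 = 191.973.
Rounded: 192.

192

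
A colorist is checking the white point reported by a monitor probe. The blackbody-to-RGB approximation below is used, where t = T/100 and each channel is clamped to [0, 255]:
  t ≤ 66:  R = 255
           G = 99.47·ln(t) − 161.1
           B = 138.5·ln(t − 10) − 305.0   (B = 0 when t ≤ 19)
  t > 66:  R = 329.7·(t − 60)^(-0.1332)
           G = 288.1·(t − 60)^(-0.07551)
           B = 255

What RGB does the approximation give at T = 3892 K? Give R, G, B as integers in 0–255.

t = 3892/100 = 38.92; the t ≤ 66 branch applies.
R = 255 by definition for t ≤ 66.
G = 99.47·ln 38.92 − 161.1 = 99.47·3.6615 − 161.1 = 203.110.
B = 138.5·ln(38.92 − 10) − 305.0 = 138.5·ln 28.92 − 305.0 = 138.5·3.3645 − 305.0 = 160.988.
Rounded: (255, 203, 161).

R=255, G=203, B=161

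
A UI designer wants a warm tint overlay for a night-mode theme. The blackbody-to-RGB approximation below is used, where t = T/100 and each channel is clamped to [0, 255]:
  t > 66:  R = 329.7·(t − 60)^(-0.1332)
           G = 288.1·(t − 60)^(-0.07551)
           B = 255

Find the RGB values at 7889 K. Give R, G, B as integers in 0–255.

R=223, G=231, B=255

t = 7889/100 = 78.89; the t > 66 branch applies.
R = 329.7·(78.89 − 60)^(-0.1332) = 329.7·18.89^(-0.1332) = 329.7·0.67609 = 222.908.
G = 288.1·(78.89 − 60)^(-0.07551) = 288.1·18.89^(-0.07551) = 288.1·0.80100 = 230.768.
B = 255 by definition for t > 66.
Rounded: (223, 231, 255).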